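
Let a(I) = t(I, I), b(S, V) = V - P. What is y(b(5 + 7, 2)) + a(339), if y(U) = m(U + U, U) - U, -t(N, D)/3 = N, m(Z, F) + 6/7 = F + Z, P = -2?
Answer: -7069/7 ≈ -1009.9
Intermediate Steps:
m(Z, F) = -6/7 + F + Z (m(Z, F) = -6/7 + (F + Z) = -6/7 + F + Z)
t(N, D) = -3*N
b(S, V) = 2 + V (b(S, V) = V - 1*(-2) = V + 2 = 2 + V)
a(I) = -3*I
y(U) = -6/7 + 2*U (y(U) = (-6/7 + U + (U + U)) - U = (-6/7 + U + 2*U) - U = (-6/7 + 3*U) - U = -6/7 + 2*U)
y(b(5 + 7, 2)) + a(339) = (-6/7 + 2*(2 + 2)) - 3*339 = (-6/7 + 2*4) - 1017 = (-6/7 + 8) - 1017 = 50/7 - 1017 = -7069/7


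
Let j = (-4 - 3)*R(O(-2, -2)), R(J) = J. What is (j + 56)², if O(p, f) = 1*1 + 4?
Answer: 441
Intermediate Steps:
O(p, f) = 5 (O(p, f) = 1 + 4 = 5)
j = -35 (j = (-4 - 3)*5 = -7*5 = -35)
(j + 56)² = (-35 + 56)² = 21² = 441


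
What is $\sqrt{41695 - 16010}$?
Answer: $\sqrt{25685} \approx 160.27$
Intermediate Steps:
$\sqrt{41695 - 16010} = \sqrt{25685}$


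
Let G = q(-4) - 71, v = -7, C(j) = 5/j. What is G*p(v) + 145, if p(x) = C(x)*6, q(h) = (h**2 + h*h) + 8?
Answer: 1945/7 ≈ 277.86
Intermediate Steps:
q(h) = 8 + 2*h**2 (q(h) = (h**2 + h**2) + 8 = 2*h**2 + 8 = 8 + 2*h**2)
p(x) = 30/x (p(x) = (5/x)*6 = 30/x)
G = -31 (G = (8 + 2*(-4)**2) - 71 = (8 + 2*16) - 71 = (8 + 32) - 71 = 40 - 71 = -31)
G*p(v) + 145 = -930/(-7) + 145 = -930*(-1)/7 + 145 = -31*(-30/7) + 145 = 930/7 + 145 = 1945/7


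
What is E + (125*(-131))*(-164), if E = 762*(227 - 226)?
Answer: 2686262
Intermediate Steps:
E = 762 (E = 762*1 = 762)
E + (125*(-131))*(-164) = 762 + (125*(-131))*(-164) = 762 - 16375*(-164) = 762 + 2685500 = 2686262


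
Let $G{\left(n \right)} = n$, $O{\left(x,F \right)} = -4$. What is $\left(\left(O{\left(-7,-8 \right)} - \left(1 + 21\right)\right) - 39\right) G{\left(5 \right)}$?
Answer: $-325$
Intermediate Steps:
$\left(\left(O{\left(-7,-8 \right)} - \left(1 + 21\right)\right) - 39\right) G{\left(5 \right)} = \left(\left(-4 - \left(1 + 21\right)\right) - 39\right) 5 = \left(\left(-4 - 22\right) - 39\right) 5 = \left(-26 - 39\right) 5 = \left(-65\right) 5 = -325$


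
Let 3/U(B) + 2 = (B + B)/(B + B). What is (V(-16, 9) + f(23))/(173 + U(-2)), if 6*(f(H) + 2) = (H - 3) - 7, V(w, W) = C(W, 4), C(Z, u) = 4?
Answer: 5/204 ≈ 0.024510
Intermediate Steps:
U(B) = -3 (U(B) = 3/(-2 + (B + B)/(B + B)) = 3/(-2 + (2*B)/((2*B))) = 3/(-2 + (2*B)*(1/(2*B))) = 3/(-2 + 1) = 3/(-1) = 3*(-1) = -3)
V(w, W) = 4
f(H) = -11/3 + H/6 (f(H) = -2 + ((H - 3) - 7)/6 = -2 + ((-3 + H) - 7)/6 = -2 + (-10 + H)/6 = -2 + (-5/3 + H/6) = -11/3 + H/6)
(V(-16, 9) + f(23))/(173 + U(-2)) = (4 + (-11/3 + (⅙)*23))/(173 - 3) = (4 + (-11/3 + 23/6))/170 = (4 + ⅙)*(1/170) = (25/6)*(1/170) = 5/204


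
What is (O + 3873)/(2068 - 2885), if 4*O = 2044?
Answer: -4384/817 ≈ -5.3660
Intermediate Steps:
O = 511 (O = (¼)*2044 = 511)
(O + 3873)/(2068 - 2885) = (511 + 3873)/(2068 - 2885) = 4384/(-817) = 4384*(-1/817) = -4384/817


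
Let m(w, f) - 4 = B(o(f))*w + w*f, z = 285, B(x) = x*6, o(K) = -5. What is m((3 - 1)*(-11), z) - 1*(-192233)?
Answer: 186627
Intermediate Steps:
B(x) = 6*x
m(w, f) = 4 - 30*w + f*w (m(w, f) = 4 + ((6*(-5))*w + w*f) = 4 + (-30*w + f*w) = 4 - 30*w + f*w)
m((3 - 1)*(-11), z) - 1*(-192233) = (4 - 30*(3 - 1)*(-11) + 285*((3 - 1)*(-11))) - 1*(-192233) = (4 - 60*(-11) + 285*(2*(-11))) + 192233 = (4 - 30*(-22) + 285*(-22)) + 192233 = (4 + 660 - 6270) + 192233 = -5606 + 192233 = 186627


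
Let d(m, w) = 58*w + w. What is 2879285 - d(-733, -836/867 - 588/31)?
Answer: 77418149953/26877 ≈ 2.8805e+6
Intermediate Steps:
d(m, w) = 59*w
2879285 - d(-733, -836/867 - 588/31) = 2879285 - 59*(-836/867 - 588/31) = 2879285 - 59*(-535712)/26877 = 2879285 - 1*(-31607008/26877) = 2879285 + 31607008/26877 = 77418149953/26877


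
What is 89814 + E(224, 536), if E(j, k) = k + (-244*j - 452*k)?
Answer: -206578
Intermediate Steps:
E(j, k) = -451*k - 244*j (E(j, k) = k + (-452*k - 244*j) = -451*k - 244*j)
89814 + E(224, 536) = 89814 + (-451*536 - 244*224) = 89814 + (-241736 - 54656) = 89814 - 296392 = -206578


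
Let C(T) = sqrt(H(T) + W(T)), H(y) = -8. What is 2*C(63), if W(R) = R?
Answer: 2*sqrt(55) ≈ 14.832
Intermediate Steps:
C(T) = sqrt(-8 + T)
2*C(63) = 2*sqrt(-8 + 63) = 2*sqrt(55)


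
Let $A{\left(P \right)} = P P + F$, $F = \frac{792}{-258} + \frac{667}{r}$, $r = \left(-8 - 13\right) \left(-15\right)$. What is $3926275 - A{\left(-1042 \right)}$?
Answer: $\frac{38474734394}{13545} \approx 2.8405 \cdot 10^{6}$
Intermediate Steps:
$r = 315$ ($r = \left(-21\right) \left(-15\right) = 315$)
$F = - \frac{12899}{13545}$ ($F = \frac{792}{-258} + \frac{667}{315} = 792 \left(- \frac{1}{258}\right) + 667 \cdot \frac{1}{315} = - \frac{132}{43} + \frac{667}{315} = - \frac{12899}{13545} \approx -0.95231$)
$A{\left(P \right)} = - \frac{12899}{13545} + P^{2}$ ($A{\left(P \right)} = P P - \frac{12899}{13545} = P^{2} - \frac{12899}{13545} = - \frac{12899}{13545} + P^{2}$)
$3926275 - A{\left(-1042 \right)} = 3926275 - \left(- \frac{12899}{13545} + \left(-1042\right)^{2}\right) = 3926275 - \left(- \frac{12899}{13545} + 1085764\right) = 3926275 - \frac{14706660481}{13545} = \frac{38474734394}{13545}$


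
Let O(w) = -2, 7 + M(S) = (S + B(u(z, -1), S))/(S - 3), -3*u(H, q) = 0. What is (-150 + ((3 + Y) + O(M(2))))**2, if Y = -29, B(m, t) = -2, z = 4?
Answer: 31684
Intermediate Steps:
u(H, q) = 0 (u(H, q) = -1/3*0 = 0)
M(S) = -7 + (-2 + S)/(-3 + S) (M(S) = -7 + (S - 2)/(S - 3) = -7 + (-2 + S)/(-3 + S))
(-150 + ((3 + Y) + O(M(2))))**2 = (-150 + ((3 - 29) - 2))**2 = (-150 + (-26 - 2))**2 = (-150 - 28)**2 = (-178)**2 = 31684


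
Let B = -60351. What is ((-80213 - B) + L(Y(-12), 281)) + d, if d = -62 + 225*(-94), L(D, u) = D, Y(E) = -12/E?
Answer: -41073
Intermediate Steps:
d = -21212 (d = -62 - 21150 = -21212)
((-80213 - B) + L(Y(-12), 281)) + d = ((-80213 - 1*(-60351)) - 12/(-12)) - 21212 = ((-80213 + 60351) - 12*(-1/12)) - 21212 = (-19862 + 1) - 21212 = -19861 - 21212 = -41073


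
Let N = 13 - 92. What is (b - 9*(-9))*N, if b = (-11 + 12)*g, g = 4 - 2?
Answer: -6557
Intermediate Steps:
N = -79
g = 2
b = 2 (b = (-11 + 12)*2 = 1*2 = 2)
(b - 9*(-9))*N = (2 - 9*(-9))*(-79) = (2 + 81)*(-79) = 83*(-79) = -6557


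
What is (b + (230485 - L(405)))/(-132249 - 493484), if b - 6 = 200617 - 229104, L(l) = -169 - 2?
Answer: -202175/625733 ≈ -0.32310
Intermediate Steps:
L(l) = -171
b = -28481 (b = 6 + (200617 - 229104) = 6 - 28487 = -28481)
(b + (230485 - L(405)))/(-132249 - 493484) = (-28481 + (230485 - 1*(-171)))/(-132249 - 493484) = (-28481 + (230485 + 171))/(-625733) = (-28481 + 230656)*(-1/625733) = 202175*(-1/625733) = -202175/625733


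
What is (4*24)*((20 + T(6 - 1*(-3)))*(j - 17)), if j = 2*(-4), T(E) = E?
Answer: -69600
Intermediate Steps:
j = -8
(4*24)*((20 + T(6 - 1*(-3)))*(j - 17)) = (4*24)*((20 + (6 - 1*(-3)))*(-8 - 17)) = 96*((20 + (6 + 3))*(-25)) = 96*((20 + 9)*(-25)) = 96*(29*(-25)) = 96*(-725) = -69600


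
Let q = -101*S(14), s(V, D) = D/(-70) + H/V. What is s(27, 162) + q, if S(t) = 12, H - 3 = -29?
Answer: -1148437/945 ≈ -1215.3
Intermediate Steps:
H = -26 (H = 3 - 29 = -26)
s(V, D) = -26/V - D/70 (s(V, D) = D/(-70) - 26/V = D*(-1/70) - 26/V = -D/70 - 26/V = -26/V - D/70)
q = -1212 (q = -101*12 = -1212)
s(27, 162) + q = (-26/27 - 1/70*162) - 1212 = (-26*1/27 - 81/35) - 1212 = (-26/27 - 81/35) - 1212 = -3097/945 - 1212 = -1148437/945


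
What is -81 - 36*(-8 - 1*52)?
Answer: 2079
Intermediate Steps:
-81 - 36*(-8 - 1*52) = -81 - 36*(-8 - 52) = -81 - 36*(-60) = -81 + 2160 = 2079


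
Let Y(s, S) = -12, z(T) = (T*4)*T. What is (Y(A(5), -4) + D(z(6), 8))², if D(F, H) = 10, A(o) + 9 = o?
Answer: 4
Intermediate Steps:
A(o) = -9 + o
z(T) = 4*T² (z(T) = (4*T)*T = 4*T²)
(Y(A(5), -4) + D(z(6), 8))² = (-12 + 10)² = (-2)² = 4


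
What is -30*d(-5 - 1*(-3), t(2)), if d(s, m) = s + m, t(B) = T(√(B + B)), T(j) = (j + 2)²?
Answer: -420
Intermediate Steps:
T(j) = (2 + j)²
t(B) = (2 + √2*√B)² (t(B) = (2 + √(B + B))² = (2 + √(2*B))² = (2 + √2*√B)²)
d(s, m) = m + s
-30*d(-5 - 1*(-3), t(2)) = -30*((2 + √2*√2)² + (-5 - 1*(-3))) = -30*((2 + 2)² + (-5 + 3)) = -30*(4² - 2) = -30*(16 - 2) = -30*14 = -420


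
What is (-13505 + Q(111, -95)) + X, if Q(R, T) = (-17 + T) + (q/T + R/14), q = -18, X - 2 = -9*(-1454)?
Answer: -692773/1330 ≈ -520.88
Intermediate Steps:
X = 13088 (X = 2 - 9*(-1454) = 2 + 13086 = 13088)
Q(R, T) = -17 + T - 18/T + R/14 (Q(R, T) = (-17 + T) + (-18/T + R/14) = -17 + T - 18/T + R/14)
(-13505 + Q(111, -95)) + X = (-13505 + (-17 - 95 - 18/(-95) + (1/14)*111)) + 13088 = (-13505 + (-17 - 95 - 18*(-1/95) + 111/14)) + 13088 = (-13505 + (-17 - 95 + 18/95 + 111/14)) + 13088 = (-13505 - 138163/1330) + 13088 = -18099813/1330 + 13088 = -692773/1330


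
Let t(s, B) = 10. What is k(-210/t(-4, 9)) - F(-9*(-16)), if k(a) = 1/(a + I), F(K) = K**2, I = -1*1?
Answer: -456193/22 ≈ -20736.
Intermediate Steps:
I = -1
k(a) = 1/(-1 + a) (k(a) = 1/(a - 1) = 1/(-1 + a))
k(-210/t(-4, 9)) - F(-9*(-16)) = 1/(-1 - 210/10) - (-9*(-16))**2 = 1/(-1 - 210*1/10) - 1*144**2 = 1/(-1 - 21) - 1*20736 = 1/(-22) - 20736 = -1/22 - 20736 = -456193/22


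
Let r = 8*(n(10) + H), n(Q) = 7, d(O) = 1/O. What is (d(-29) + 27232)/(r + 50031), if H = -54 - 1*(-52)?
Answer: 789727/1452059 ≈ 0.54387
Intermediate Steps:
H = -2 (H = -54 + 52 = -2)
r = 40 (r = 8*(7 - 2) = 8*5 = 40)
(d(-29) + 27232)/(r + 50031) = (1/(-29) + 27232)/(40 + 50031) = (-1/29 + 27232)/50071 = (789727/29)*(1/50071) = 789727/1452059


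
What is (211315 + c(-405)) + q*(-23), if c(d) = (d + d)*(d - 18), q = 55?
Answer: 552680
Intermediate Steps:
c(d) = 2*d*(-18 + d) (c(d) = (2*d)*(-18 + d) = 2*d*(-18 + d))
(211315 + c(-405)) + q*(-23) = (211315 + 2*(-405)*(-18 - 405)) + 55*(-23) = (211315 + 2*(-405)*(-423)) - 1265 = (211315 + 342630) - 1265 = 553945 - 1265 = 552680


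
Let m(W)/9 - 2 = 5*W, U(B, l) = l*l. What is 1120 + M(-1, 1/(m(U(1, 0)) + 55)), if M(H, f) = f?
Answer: 81761/73 ≈ 1120.0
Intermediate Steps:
U(B, l) = l²
m(W) = 18 + 45*W (m(W) = 18 + 9*(5*W) = 18 + 45*W)
1120 + M(-1, 1/(m(U(1, 0)) + 55)) = 1120 + 1/((18 + 45*0²) + 55) = 1120 + 1/((18 + 45*0) + 55) = 1120 + 1/((18 + 0) + 55) = 1120 + 1/(18 + 55) = 1120 + 1/73 = 81761/73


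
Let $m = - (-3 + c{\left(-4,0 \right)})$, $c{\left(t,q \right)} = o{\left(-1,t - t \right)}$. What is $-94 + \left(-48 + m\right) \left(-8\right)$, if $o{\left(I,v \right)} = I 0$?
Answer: $266$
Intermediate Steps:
$o{\left(I,v \right)} = 0$
$c{\left(t,q \right)} = 0$
$m = 3$ ($m = - (-3 + 0) = \left(-1\right) \left(-3\right) = 3$)
$-94 + \left(-48 + m\right) \left(-8\right) = -94 + \left(-48 + 3\right) \left(-8\right) = -94 - -360 = -94 + 360 = 266$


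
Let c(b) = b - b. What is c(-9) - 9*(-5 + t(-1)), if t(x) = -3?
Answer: 72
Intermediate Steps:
c(b) = 0
c(-9) - 9*(-5 + t(-1)) = 0 - 9*(-5 - 3) = 0 - 9*(-8) = 0 - 1*(-72) = 0 + 72 = 72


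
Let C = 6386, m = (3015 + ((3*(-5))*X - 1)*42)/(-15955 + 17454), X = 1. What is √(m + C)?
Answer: √14352860543/1499 ≈ 79.922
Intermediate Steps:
m = 2343/1499 (m = (3015 + ((3*(-5))*1 - 1)*42)/(-15955 + 17454) = (3015 + (-15*1 - 1)*42)/1499 = (3015 + (-15 - 1)*42)*(1/1499) = (3015 - 16*42)*(1/1499) = (3015 - 672)*(1/1499) = 2343*(1/1499) = 2343/1499 ≈ 1.5630)
√(m + C) = √(2343/1499 + 6386) = √(9574957/1499) = √14352860543/1499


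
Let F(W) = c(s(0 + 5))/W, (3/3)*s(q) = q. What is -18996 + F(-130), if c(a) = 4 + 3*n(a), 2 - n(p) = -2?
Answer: -1234748/65 ≈ -18996.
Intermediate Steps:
n(p) = 4 (n(p) = 2 - 1*(-2) = 2 + 2 = 4)
s(q) = q
c(a) = 16 (c(a) = 4 + 3*4 = 4 + 12 = 16)
F(W) = 16/W
-18996 + F(-130) = -18996 + 16/(-130) = -18996 + 16*(-1/130) = -18996 - 8/65 = -1234748/65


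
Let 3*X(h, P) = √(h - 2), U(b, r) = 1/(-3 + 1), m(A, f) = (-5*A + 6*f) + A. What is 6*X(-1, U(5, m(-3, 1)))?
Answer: 2*I*√3 ≈ 3.4641*I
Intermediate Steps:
m(A, f) = -4*A + 6*f
U(b, r) = -½ (U(b, r) = 1/(-2) = -½)
X(h, P) = √(-2 + h)/3 (X(h, P) = √(h - 2)/3 = √(-2 + h)/3)
6*X(-1, U(5, m(-3, 1))) = 6*(√(-2 - 1)/3) = 6*(√(-3)/3) = 6*((I*√3)/3) = 6*(I*√3/3) = 2*I*√3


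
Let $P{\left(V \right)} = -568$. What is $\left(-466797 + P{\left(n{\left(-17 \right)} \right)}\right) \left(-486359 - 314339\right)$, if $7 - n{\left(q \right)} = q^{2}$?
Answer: $374218220770$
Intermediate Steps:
$n{\left(q \right)} = 7 - q^{2}$
$\left(-466797 + P{\left(n{\left(-17 \right)} \right)}\right) \left(-486359 - 314339\right) = \left(-466797 - 568\right) \left(-486359 - 314339\right) = \left(-467365\right) \left(-800698\right) = 374218220770$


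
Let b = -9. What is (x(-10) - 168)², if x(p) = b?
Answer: 31329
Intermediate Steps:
x(p) = -9
(x(-10) - 168)² = (-9 - 168)² = (-177)² = 31329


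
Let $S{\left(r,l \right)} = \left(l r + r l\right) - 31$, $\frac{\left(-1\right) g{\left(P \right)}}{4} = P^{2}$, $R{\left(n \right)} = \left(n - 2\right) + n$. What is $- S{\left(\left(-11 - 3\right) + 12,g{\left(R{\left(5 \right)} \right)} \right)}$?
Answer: $-993$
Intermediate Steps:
$R{\left(n \right)} = -2 + 2 n$ ($R{\left(n \right)} = \left(-2 + n\right) + n = -2 + 2 n$)
$g{\left(P \right)} = - 4 P^{2}$
$S{\left(r,l \right)} = -31 + 2 l r$ ($S{\left(r,l \right)} = \left(l r + l r\right) - 31 = 2 l r - 31 = -31 + 2 l r$)
$- S{\left(\left(-11 - 3\right) + 12,g{\left(R{\left(5 \right)} \right)} \right)} = - (-31 + 2 \left(- 4 \left(-2 + 2 \cdot 5\right)^{2}\right) \left(\left(-11 - 3\right) + 12\right)) = - (-31 + 2 \left(- 4 \left(-2 + 10\right)^{2}\right) \left(-14 + 12\right)) = - (-31 + 2 \left(- 4 \cdot 8^{2}\right) \left(-2\right)) = - (-31 + 2 \left(\left(-4\right) 64\right) \left(-2\right)) = - (-31 + 2 \left(-256\right) \left(-2\right)) = - (-31 + 1024) = \left(-1\right) 993 = -993$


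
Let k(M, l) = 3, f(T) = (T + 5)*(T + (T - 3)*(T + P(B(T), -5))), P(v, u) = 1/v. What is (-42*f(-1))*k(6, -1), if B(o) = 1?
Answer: 504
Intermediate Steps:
f(T) = (5 + T)*(T + (1 + T)*(-3 + T)) (f(T) = (T + 5)*(T + (T - 3)*(T + 1/1)) = (5 + T)*(T + (-3 + T)*(T + 1)) = (5 + T)*(T + (-3 + T)*(1 + T)) = (5 + T)*(T + (1 + T)*(-3 + T)))
(-42*f(-1))*k(6, -1) = -42*(-15 + (-1)³ - 8*(-1) + 4*(-1)²)*3 = -42*(-15 - 1 + 8 + 4*1)*3 = -42*(-15 - 1 + 8 + 4)*3 = -42*(-4)*3 = 168*3 = 504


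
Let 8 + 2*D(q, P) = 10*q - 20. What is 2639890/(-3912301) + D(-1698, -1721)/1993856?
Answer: -662103840443/975070602832 ≈ -0.67903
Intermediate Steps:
D(q, P) = -14 + 5*q (D(q, P) = -4 + (10*q - 20)/2 = -4 + (-20 + 10*q)/2 = -4 + (-10 + 5*q) = -14 + 5*q)
2639890/(-3912301) + D(-1698, -1721)/1993856 = 2639890/(-3912301) + (-14 + 5*(-1698))/1993856 = 2639890*(-1/3912301) + (-14 - 8490)*(1/1993856) = -2639890/3912301 - 8504*1/1993856 = -2639890/3912301 - 1063/249232 = -662103840443/975070602832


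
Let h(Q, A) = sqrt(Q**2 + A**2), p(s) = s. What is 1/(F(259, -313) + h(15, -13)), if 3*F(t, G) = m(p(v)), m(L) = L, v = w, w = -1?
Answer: 3/3545 + 9*sqrt(394)/3545 ≈ 0.051240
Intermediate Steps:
v = -1
F(t, G) = -1/3 (F(t, G) = (1/3)*(-1) = -1/3)
h(Q, A) = sqrt(A**2 + Q**2)
1/(F(259, -313) + h(15, -13)) = 1/(-1/3 + sqrt((-13)**2 + 15**2)) = 1/(-1/3 + sqrt(169 + 225)) = 1/(-1/3 + sqrt(394))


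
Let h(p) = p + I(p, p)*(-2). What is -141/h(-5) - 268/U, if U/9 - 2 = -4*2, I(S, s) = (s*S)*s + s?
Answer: 10121/2295 ≈ 4.4100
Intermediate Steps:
I(S, s) = s + S*s² (I(S, s) = (S*s)*s + s = S*s² + s = s + S*s²)
U = -54 (U = 18 + 9*(-4*2) = 18 + 9*(-8) = 18 - 72 = -54)
h(p) = p - 2*p*(1 + p²) (h(p) = p + (p*(1 + p*p))*(-2) = p + (p*(1 + p²))*(-2) = p - 2*p*(1 + p²))
-141/h(-5) - 268/U = -141/(-1*(-5) - 2*(-5)³) - 268/(-54) = -141/(5 - 2*(-125)) - 268*(-1/54) = -141/(5 + 250) + 134/27 = -141/255 + 134/27 = -141*1/255 + 134/27 = -47/85 + 134/27 = 10121/2295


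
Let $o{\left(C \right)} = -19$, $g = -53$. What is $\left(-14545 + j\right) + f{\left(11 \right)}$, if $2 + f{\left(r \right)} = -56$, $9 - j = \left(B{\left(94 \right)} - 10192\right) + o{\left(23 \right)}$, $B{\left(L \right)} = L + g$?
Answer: $-4424$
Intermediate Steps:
$B{\left(L \right)} = -53 + L$ ($B{\left(L \right)} = L - 53 = -53 + L$)
$j = 10179$ ($j = 9 - \left(\left(\left(-53 + 94\right) - 10192\right) - 19\right) = 9 - \left(\left(41 - 10192\right) - 19\right) = 9 - \left(-10151 - 19\right) = 9 - -10170 = 9 + 10170 = 10179$)
$f{\left(r \right)} = -58$ ($f{\left(r \right)} = -2 - 56 = -58$)
$\left(-14545 + j\right) + f{\left(11 \right)} = \left(-14545 + 10179\right) - 58 = -4366 - 58 = -4424$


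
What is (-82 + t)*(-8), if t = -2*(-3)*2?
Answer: 560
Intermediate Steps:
t = 12 (t = 6*2 = 12)
(-82 + t)*(-8) = (-82 + 12)*(-8) = -70*(-8) = 560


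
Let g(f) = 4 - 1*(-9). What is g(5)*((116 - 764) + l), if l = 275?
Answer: -4849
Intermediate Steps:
g(f) = 13 (g(f) = 4 + 9 = 13)
g(5)*((116 - 764) + l) = 13*((116 - 764) + 275) = 13*(-648 + 275) = 13*(-373) = -4849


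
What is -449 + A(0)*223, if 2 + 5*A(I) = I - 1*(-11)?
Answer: -238/5 ≈ -47.600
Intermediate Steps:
A(I) = 9/5 + I/5 (A(I) = -⅖ + (I - 1*(-11))/5 = -⅖ + (I + 11)/5 = -⅖ + (11 + I)/5 = -⅖ + (11/5 + I/5) = 9/5 + I/5)
-449 + A(0)*223 = -449 + (9/5 + (⅕)*0)*223 = -449 + (9/5 + 0)*223 = -449 + (9/5)*223 = -449 + 2007/5 = -238/5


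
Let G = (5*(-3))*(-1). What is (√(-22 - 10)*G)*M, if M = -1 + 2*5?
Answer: 540*I*√2 ≈ 763.68*I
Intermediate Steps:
M = 9 (M = -1 + 10 = 9)
G = 15 (G = -15*(-1) = 15)
(√(-22 - 10)*G)*M = (√(-22 - 10)*15)*9 = (√(-32)*15)*9 = ((4*I*√2)*15)*9 = (60*I*√2)*9 = 540*I*√2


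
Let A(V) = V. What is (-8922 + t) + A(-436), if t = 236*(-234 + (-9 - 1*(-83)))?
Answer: -47118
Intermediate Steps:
t = -37760 (t = 236*(-234 + (-9 + 83)) = 236*(-234 + 74) = 236*(-160) = -37760)
(-8922 + t) + A(-436) = (-8922 - 37760) - 436 = -46682 - 436 = -47118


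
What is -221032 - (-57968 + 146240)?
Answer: -309304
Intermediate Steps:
-221032 - (-57968 + 146240) = -221032 - 1*88272 = -221032 - 88272 = -309304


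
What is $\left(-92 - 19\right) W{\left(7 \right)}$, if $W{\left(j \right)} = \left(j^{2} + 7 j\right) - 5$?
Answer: $-10323$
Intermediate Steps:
$W{\left(j \right)} = -5 + j^{2} + 7 j$
$\left(-92 - 19\right) W{\left(7 \right)} = \left(-92 - 19\right) \left(-5 + 7^{2} + 7 \cdot 7\right) = - 111 \left(-5 + 49 + 49\right) = \left(-111\right) 93 = -10323$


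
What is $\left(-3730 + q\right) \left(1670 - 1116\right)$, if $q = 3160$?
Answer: $-315780$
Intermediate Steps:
$\left(-3730 + q\right) \left(1670 - 1116\right) = \left(-3730 + 3160\right) \left(1670 - 1116\right) = \left(-570\right) 554 = -315780$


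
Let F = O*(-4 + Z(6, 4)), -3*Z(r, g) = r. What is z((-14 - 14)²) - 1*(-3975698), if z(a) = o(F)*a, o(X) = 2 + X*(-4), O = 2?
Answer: 4014898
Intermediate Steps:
Z(r, g) = -r/3
F = -12 (F = 2*(-4 - ⅓*6) = 2*(-4 - 2) = 2*(-6) = -12)
o(X) = 2 - 4*X
z(a) = 50*a (z(a) = (2 - 4*(-12))*a = (2 + 48)*a = 50*a)
z((-14 - 14)²) - 1*(-3975698) = 50*(-14 - 14)² - 1*(-3975698) = 50*(-28)² + 3975698 = 50*784 + 3975698 = 39200 + 3975698 = 4014898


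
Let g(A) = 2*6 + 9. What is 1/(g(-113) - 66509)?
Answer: -1/66488 ≈ -1.5040e-5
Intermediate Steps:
g(A) = 21 (g(A) = 12 + 9 = 21)
1/(g(-113) - 66509) = 1/(21 - 66509) = 1/(-66488) = -1/66488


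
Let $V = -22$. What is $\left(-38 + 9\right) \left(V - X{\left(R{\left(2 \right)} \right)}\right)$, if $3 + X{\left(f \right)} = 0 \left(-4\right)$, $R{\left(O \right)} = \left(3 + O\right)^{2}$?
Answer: $551$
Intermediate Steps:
$X{\left(f \right)} = -3$ ($X{\left(f \right)} = -3 + 0 \left(-4\right) = -3 + 0 = -3$)
$\left(-38 + 9\right) \left(V - X{\left(R{\left(2 \right)} \right)}\right) = \left(-38 + 9\right) \left(-22 - -3\right) = - 29 \left(-22 + 3\right) = \left(-29\right) \left(-19\right) = 551$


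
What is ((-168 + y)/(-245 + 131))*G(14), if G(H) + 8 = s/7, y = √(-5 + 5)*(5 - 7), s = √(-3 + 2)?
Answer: -224/19 + 4*I/19 ≈ -11.789 + 0.21053*I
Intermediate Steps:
s = I (s = √(-1) = I ≈ 1.0*I)
y = 0 (y = √0*(-2) = 0*(-2) = 0)
G(H) = -8 + I/7
((-168 + y)/(-245 + 131))*G(14) = ((-168 + 0)/(-245 + 131))*(-8 + I/7) = (-168/(-114))*(-8 + I/7) = (-168*(-1/114))*(-8 + I/7) = 28*(-8 + I/7)/19 = -224/19 + 4*I/19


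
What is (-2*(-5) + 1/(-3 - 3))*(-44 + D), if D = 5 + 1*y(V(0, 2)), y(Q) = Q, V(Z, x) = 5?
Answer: -1003/3 ≈ -334.33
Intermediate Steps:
D = 10 (D = 5 + 1*5 = 5 + 5 = 10)
(-2*(-5) + 1/(-3 - 3))*(-44 + D) = (-2*(-5) + 1/(-3 - 3))*(-44 + 10) = (10 + 1/(-6))*(-34) = (10 - ⅙)*(-34) = (59/6)*(-34) = -1003/3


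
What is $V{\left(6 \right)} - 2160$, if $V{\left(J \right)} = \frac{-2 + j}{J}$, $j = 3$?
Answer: $- \frac{12959}{6} \approx -2159.8$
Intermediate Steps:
$V{\left(J \right)} = \frac{1}{J}$ ($V{\left(J \right)} = \frac{-2 + 3}{J} = 1 \frac{1}{J} = \frac{1}{J}$)
$V{\left(6 \right)} - 2160 = \frac{1}{6} - 2160 = - \frac{12959}{6}$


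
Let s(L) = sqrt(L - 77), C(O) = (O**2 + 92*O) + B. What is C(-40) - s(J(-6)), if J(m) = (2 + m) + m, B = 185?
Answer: -1895 - I*sqrt(87) ≈ -1895.0 - 9.3274*I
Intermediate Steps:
C(O) = 185 + O**2 + 92*O (C(O) = (O**2 + 92*O) + 185 = 185 + O**2 + 92*O)
J(m) = 2 + 2*m
s(L) = sqrt(-77 + L)
C(-40) - s(J(-6)) = (185 + (-40)**2 + 92*(-40)) - sqrt(-77 + (2 + 2*(-6))) = (185 + 1600 - 3680) - sqrt(-77 + (2 - 12)) = -1895 - sqrt(-77 - 10) = -1895 - sqrt(-87) = -1895 - I*sqrt(87)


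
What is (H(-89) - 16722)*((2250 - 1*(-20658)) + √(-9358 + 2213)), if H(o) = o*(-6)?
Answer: -370834704 - 16188*I*√7145 ≈ -3.7083e+8 - 1.3683e+6*I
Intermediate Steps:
H(o) = -6*o
(H(-89) - 16722)*((2250 - 1*(-20658)) + √(-9358 + 2213)) = (-6*(-89) - 16722)*((2250 - 1*(-20658)) + √(-9358 + 2213)) = (534 - 16722)*((2250 + 20658) + √(-7145)) = -16188*(22908 + I*√7145) = -370834704 - 16188*I*√7145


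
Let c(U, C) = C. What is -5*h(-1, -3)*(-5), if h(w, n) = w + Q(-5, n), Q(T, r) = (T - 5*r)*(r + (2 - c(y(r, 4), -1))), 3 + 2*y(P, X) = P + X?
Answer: -25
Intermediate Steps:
y(P, X) = -3/2 + P/2 + X/2 (y(P, X) = -3/2 + (P + X)/2 = -3/2 + (P/2 + X/2) = -3/2 + P/2 + X/2)
Q(T, r) = (3 + r)*(T - 5*r) (Q(T, r) = (T - 5*r)*(r + (2 - 1*(-1))) = (T - 5*r)*(r + (2 + 1)) = (T - 5*r)*(r + 3) = (T - 5*r)*(3 + r) = (3 + r)*(T - 5*r))
h(w, n) = -15 + w - 20*n - 5*n² (h(w, n) = w + (-15*n - 5*n² + 3*(-5) - 5*n) = w + (-15*n - 5*n² - 15 - 5*n) = w + (-15 - 20*n - 5*n²) = -15 + w - 20*n - 5*n²)
-5*h(-1, -3)*(-5) = -5*(-15 - 1 - 20*(-3) - 5*(-3)²)*(-5) = -5*(-15 - 1 + 60 - 5*9)*(-5) = -5*(-15 - 1 + 60 - 45)*(-5) = -5*(-1)*(-5) = 5*(-5) = -25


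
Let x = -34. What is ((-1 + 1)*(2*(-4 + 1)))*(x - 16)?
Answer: 0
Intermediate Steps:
((-1 + 1)*(2*(-4 + 1)))*(x - 16) = ((-1 + 1)*(2*(-4 + 1)))*(-34 - 16) = (0*(2*(-3)))*(-50) = (0*(-6))*(-50) = 0*(-50) = 0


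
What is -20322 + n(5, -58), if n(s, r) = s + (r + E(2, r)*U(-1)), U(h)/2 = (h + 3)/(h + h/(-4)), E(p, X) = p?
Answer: -61157/3 ≈ -20386.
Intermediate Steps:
U(h) = 8*(3 + h)/(3*h) (U(h) = 2*((h + 3)/(h + h/(-4))) = 2*((3 + h)/(h + h*(-¼))) = 2*((3 + h)/(h - h/4)) = 2*((3 + h)/((3*h/4))) = 2*((3 + h)*(4/(3*h))) = 2*(4*(3 + h)/(3*h)) = 8*(3 + h)/(3*h))
n(s, r) = -32/3 + r + s (n(s, r) = s + (r + 2*(8/3 + 8/(-1))) = s + (r + 2*(8/3 + 8*(-1))) = s + (r + 2*(8/3 - 8)) = s + (r + 2*(-16/3)) = s + (r - 32/3) = s + (-32/3 + r) = -32/3 + r + s)
-20322 + n(5, -58) = -20322 + (-32/3 - 58 + 5) = -20322 - 191/3 = -61157/3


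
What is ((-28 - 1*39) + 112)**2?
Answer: 2025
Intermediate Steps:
((-28 - 1*39) + 112)**2 = ((-28 - 39) + 112)**2 = (-67 + 112)**2 = 45**2 = 2025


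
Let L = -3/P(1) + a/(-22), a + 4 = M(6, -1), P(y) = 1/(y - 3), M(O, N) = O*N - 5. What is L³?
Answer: 3176523/10648 ≈ 298.32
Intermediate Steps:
M(O, N) = -5 + N*O (M(O, N) = N*O - 5 = -5 + N*O)
P(y) = 1/(-3 + y)
a = -15 (a = -4 + (-5 - 1*6) = -4 + (-5 - 6) = -4 - 11 = -15)
L = 147/22 (L = -3/(1/(-3 + 1)) - 15/(-22) = -3/(1/(-2)) - 15*(-1/22) = -3/(-½) + 15/22 = -3*(-2) + 15/22 = 6 + 15/22 = 147/22 ≈ 6.6818)
L³ = (147/22)³ = 3176523/10648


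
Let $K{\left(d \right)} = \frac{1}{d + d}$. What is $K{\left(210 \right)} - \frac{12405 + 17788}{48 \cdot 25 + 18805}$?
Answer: $- \frac{2532211}{1680420} \approx -1.5069$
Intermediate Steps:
$K{\left(d \right)} = \frac{1}{2 d}$
$K{\left(210 \right)} - \frac{12405 + 17788}{48 \cdot 25 + 18805} = \frac{1}{2 \cdot 210} - \frac{12405 + 17788}{48 \cdot 25 + 18805} = \frac{1}{2} \cdot \frac{1}{210} - \frac{30193}{1200 + 18805} = \frac{1}{420} - \frac{30193}{20005} = - \frac{2532211}{1680420}$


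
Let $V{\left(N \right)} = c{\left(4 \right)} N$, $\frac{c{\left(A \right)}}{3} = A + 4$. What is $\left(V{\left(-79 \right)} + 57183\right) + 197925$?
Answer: $253212$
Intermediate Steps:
$c{\left(A \right)} = 12 + 3 A$ ($c{\left(A \right)} = 3 \left(A + 4\right) = 3 \left(4 + A\right) = 12 + 3 A$)
$V{\left(N \right)} = 24 N$ ($V{\left(N \right)} = \left(12 + 3 \cdot 4\right) N = \left(12 + 12\right) N = 24 N$)
$\left(V{\left(-79 \right)} + 57183\right) + 197925 = \left(24 \left(-79\right) + 57183\right) + 197925 = \left(-1896 + 57183\right) + 197925 = 55287 + 197925 = 253212$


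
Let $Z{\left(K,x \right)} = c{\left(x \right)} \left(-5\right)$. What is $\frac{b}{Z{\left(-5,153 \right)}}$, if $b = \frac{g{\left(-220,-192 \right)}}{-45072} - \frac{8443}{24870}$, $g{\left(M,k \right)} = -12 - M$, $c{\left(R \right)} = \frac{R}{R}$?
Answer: $\frac{8035747}{116764650} \approx 0.06882$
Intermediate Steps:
$c{\left(R \right)} = 1$
$b = - \frac{8035747}{23352930}$ ($b = \frac{-12 - -220}{-45072} - \frac{8443}{24870} = \left(-12 + 220\right) \left(- \frac{1}{45072}\right) - \frac{8443}{24870} = 208 \left(- \frac{1}{45072}\right) - \frac{8443}{24870} = - \frac{13}{2817} - \frac{8443}{24870} = - \frac{8035747}{23352930} \approx -0.3441$)
$Z{\left(K,x \right)} = -5$ ($Z{\left(K,x \right)} = 1 \left(-5\right) = -5$)
$\frac{b}{Z{\left(-5,153 \right)}} = - \frac{8035747}{23352930 \left(-5\right)} = \left(- \frac{8035747}{23352930}\right) \left(- \frac{1}{5}\right) = \frac{8035747}{116764650}$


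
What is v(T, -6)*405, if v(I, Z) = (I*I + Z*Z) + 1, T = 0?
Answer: 14985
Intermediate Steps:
v(I, Z) = 1 + I² + Z² (v(I, Z) = (I² + Z²) + 1 = 1 + I² + Z²)
v(T, -6)*405 = (1 + 0² + (-6)²)*405 = (1 + 0 + 36)*405 = 37*405 = 14985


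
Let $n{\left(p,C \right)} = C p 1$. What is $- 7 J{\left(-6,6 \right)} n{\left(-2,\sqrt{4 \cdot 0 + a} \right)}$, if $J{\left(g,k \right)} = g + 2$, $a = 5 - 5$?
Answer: $0$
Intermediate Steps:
$a = 0$ ($a = 5 - 5 = 0$)
$J{\left(g,k \right)} = 2 + g$
$n{\left(p,C \right)} = C p$
$- 7 J{\left(-6,6 \right)} n{\left(-2,\sqrt{4 \cdot 0 + a} \right)} = - 7 \left(2 - 6\right) \sqrt{4 \cdot 0 + 0} \left(-2\right) = \left(-7\right) \left(-4\right) \sqrt{0 + 0} \left(-2\right) = 28 \sqrt{0} \left(-2\right) = 28 \cdot 0 \left(-2\right) = 28 \cdot 0 = 0$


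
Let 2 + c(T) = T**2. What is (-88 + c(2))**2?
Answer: 7396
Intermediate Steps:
c(T) = -2 + T**2
(-88 + c(2))**2 = (-88 + (-2 + 2**2))**2 = (-88 + (-2 + 4))**2 = (-88 + 2)**2 = (-86)**2 = 7396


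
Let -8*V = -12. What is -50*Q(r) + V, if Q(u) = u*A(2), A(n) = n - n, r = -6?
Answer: 3/2 ≈ 1.5000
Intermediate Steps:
A(n) = 0
Q(u) = 0 (Q(u) = u*0 = 0)
V = 3/2 (V = -⅛*(-12) = 3/2 ≈ 1.5000)
-50*Q(r) + V = -50*0 + 3/2 = 0 + 3/2 = 3/2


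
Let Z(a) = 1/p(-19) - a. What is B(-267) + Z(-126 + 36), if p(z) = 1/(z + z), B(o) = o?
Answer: -215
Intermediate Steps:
p(z) = 1/(2*z)
Z(a) = -38 - a (Z(a) = 1/((½)/(-19)) - a = 1/((½)*(-1/19)) - a = 1/(-1/38) - a = -38 - a)
B(-267) + Z(-126 + 36) = -267 + (-38 - (-126 + 36)) = -267 + (-38 - 1*(-90)) = -267 + (-38 + 90) = -267 + 52 = -215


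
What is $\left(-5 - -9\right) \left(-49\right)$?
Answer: $-196$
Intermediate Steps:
$\left(-5 - -9\right) \left(-49\right) = \left(-5 + 9\right) \left(-49\right) = 4 \left(-49\right) = -196$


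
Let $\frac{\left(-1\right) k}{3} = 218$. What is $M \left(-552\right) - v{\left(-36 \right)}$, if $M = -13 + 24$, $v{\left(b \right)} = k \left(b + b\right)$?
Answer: $-53160$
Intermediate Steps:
$k = -654$ ($k = \left(-3\right) 218 = -654$)
$v{\left(b \right)} = - 1308 b$ ($v{\left(b \right)} = - 654 \left(b + b\right) = - 654 \cdot 2 b = - 1308 b$)
$M = 11$
$M \left(-552\right) - v{\left(-36 \right)} = 11 \left(-552\right) - \left(-1308\right) \left(-36\right) = -6072 - 47088 = -53160$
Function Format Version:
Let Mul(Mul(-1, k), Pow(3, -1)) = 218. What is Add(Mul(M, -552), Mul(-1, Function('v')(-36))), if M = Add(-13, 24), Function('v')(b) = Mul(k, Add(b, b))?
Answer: -53160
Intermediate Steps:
k = -654 (k = Mul(-3, 218) = -654)
Function('v')(b) = Mul(-1308, b) (Function('v')(b) = Mul(-654, Add(b, b)) = Mul(-654, Mul(2, b)) = Mul(-1308, b))
M = 11
Add(Mul(M, -552), Mul(-1, Function('v')(-36))) = Add(Mul(11, -552), Mul(-1, Mul(-1308, -36))) = Add(-6072, Mul(-1, 47088)) = Add(-6072, -47088) = -53160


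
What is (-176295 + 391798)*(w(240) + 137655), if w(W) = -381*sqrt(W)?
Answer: 29665065465 - 328426572*sqrt(15) ≈ 2.8393e+10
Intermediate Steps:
(-176295 + 391798)*(w(240) + 137655) = (-176295 + 391798)*(-1524*sqrt(15) + 137655) = 215503*(-1524*sqrt(15) + 137655) = 215503*(137655 - 1524*sqrt(15)) = 29665065465 - 328426572*sqrt(15)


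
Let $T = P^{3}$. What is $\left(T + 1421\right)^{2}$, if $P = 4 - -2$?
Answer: $2679769$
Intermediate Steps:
$P = 6$ ($P = 4 + 2 = 6$)
$T = 216$ ($T = 6^{3} = 216$)
$\left(T + 1421\right)^{2} = \left(216 + 1421\right)^{2} = 1637^{2} = 2679769$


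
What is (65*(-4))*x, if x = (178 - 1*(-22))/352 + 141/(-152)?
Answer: 39065/418 ≈ 93.457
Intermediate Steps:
x = -601/1672 (x = (178 + 22)*(1/352) + 141*(-1/152) = 200*(1/352) - 141/152 = 25/44 - 141/152 = -601/1672 ≈ -0.35945)
(65*(-4))*x = (65*(-4))*(-601/1672) = -260*(-601/1672) = 39065/418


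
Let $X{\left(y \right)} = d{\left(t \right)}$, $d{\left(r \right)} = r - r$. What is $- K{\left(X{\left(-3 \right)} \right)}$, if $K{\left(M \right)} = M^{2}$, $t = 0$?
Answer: $0$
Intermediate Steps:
$d{\left(r \right)} = 0$
$X{\left(y \right)} = 0$
$- K{\left(X{\left(-3 \right)} \right)} = - 0^{2} = \left(-1\right) 0 = 0$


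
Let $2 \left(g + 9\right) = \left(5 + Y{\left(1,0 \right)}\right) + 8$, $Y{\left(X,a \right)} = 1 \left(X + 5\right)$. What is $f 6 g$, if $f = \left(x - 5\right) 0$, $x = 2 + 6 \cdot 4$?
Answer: $0$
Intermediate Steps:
$x = 26$ ($x = 2 + 24 = 26$)
$Y{\left(X,a \right)} = 5 + X$ ($Y{\left(X,a \right)} = 1 \left(5 + X\right) = 5 + X$)
$g = \frac{1}{2}$ ($g = -9 + \frac{\left(5 + \left(5 + 1\right)\right) + 8}{2} = -9 + \frac{\left(5 + 6\right) + 8}{2} = -9 + \frac{11 + 8}{2} = -9 + \frac{1}{2} \cdot 19 = -9 + \frac{19}{2} = \frac{1}{2} \approx 0.5$)
$f = 0$ ($f = \left(26 - 5\right) 0 = 21 \cdot 0 = 0$)
$f 6 g = 0 \cdot 6 \cdot \frac{1}{2} = 0 \cdot \frac{1}{2} = 0$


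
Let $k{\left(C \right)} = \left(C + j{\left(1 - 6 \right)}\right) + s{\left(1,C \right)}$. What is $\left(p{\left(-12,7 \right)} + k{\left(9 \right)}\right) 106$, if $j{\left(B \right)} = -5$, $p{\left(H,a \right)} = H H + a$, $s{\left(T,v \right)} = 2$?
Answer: $16642$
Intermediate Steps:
$p{\left(H,a \right)} = a + H^{2}$ ($p{\left(H,a \right)} = H^{2} + a = a + H^{2}$)
$k{\left(C \right)} = -3 + C$ ($k{\left(C \right)} = \left(C - 5\right) + 2 = \left(-5 + C\right) + 2 = -3 + C$)
$\left(p{\left(-12,7 \right)} + k{\left(9 \right)}\right) 106 = \left(\left(7 + \left(-12\right)^{2}\right) + \left(-3 + 9\right)\right) 106 = \left(\left(7 + 144\right) + 6\right) 106 = \left(151 + 6\right) 106 = 157 \cdot 106 = 16642$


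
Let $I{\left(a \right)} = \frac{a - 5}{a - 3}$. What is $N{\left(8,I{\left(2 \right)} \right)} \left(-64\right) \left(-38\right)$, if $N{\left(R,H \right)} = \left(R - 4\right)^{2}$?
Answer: $38912$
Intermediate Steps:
$I{\left(a \right)} = \frac{-5 + a}{-3 + a}$
$N{\left(R,H \right)} = \left(-4 + R\right)^{2}$
$N{\left(8,I{\left(2 \right)} \right)} \left(-64\right) \left(-38\right) = \left(-4 + 8\right)^{2} \left(-64\right) \left(-38\right) = 4^{2} \left(-64\right) \left(-38\right) = 16 \left(-64\right) \left(-38\right) = \left(-1024\right) \left(-38\right) = 38912$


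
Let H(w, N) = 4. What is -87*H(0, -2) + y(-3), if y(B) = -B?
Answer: -345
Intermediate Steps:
-87*H(0, -2) + y(-3) = -87*4 - 1*(-3) = -348 + 3 = -345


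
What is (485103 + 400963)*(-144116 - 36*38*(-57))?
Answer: -58604405240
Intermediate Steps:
(485103 + 400963)*(-144116 - 36*38*(-57)) = 886066*(-144116 - 1368*(-57)) = 886066*(-144116 + 77976) = 886066*(-66140) = -58604405240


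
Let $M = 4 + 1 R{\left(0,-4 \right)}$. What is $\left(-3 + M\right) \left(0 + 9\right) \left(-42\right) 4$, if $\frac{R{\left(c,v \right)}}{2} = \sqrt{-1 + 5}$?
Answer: $-7560$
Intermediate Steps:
$R{\left(c,v \right)} = 4$ ($R{\left(c,v \right)} = 2 \sqrt{-1 + 5} = 2 \sqrt{4} = 2 \cdot 2 = 4$)
$M = 8$ ($M = 4 + 1 \cdot 4 = 4 + 4 = 8$)
$\left(-3 + M\right) \left(0 + 9\right) \left(-42\right) 4 = \left(-3 + 8\right) \left(0 + 9\right) \left(-42\right) 4 = 5 \cdot 9 \left(-42\right) 4 = 45 \left(-42\right) 4 = \left(-1890\right) 4 = -7560$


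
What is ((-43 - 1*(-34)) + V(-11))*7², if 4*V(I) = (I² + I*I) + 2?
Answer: 2548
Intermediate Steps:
V(I) = ½ + I²/2 (V(I) = ((I² + I*I) + 2)/4 = ((I² + I²) + 2)/4 = (2*I² + 2)/4 = (2 + 2*I²)/4 = ½ + I²/2)
((-43 - 1*(-34)) + V(-11))*7² = ((-43 - 1*(-34)) + (½ + (½)*(-11)²))*7² = ((-43 + 34) + (½ + (½)*121))*49 = (-9 + (½ + 121/2))*49 = (-9 + 61)*49 = 52*49 = 2548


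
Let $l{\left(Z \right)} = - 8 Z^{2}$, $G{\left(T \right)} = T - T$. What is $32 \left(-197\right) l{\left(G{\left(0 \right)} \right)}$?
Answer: $0$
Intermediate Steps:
$G{\left(T \right)} = 0$
$l{\left(Z \right)} = - 8 Z^{2}$
$32 \left(-197\right) l{\left(G{\left(0 \right)} \right)} = 32 \left(-197\right) \left(- 8 \cdot 0^{2}\right) = - 6304 \left(\left(-8\right) 0\right) = \left(-6304\right) 0 = 0$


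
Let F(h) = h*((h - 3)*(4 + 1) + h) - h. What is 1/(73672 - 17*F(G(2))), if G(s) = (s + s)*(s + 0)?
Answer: 1/69320 ≈ 1.4426e-5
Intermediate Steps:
G(s) = 2*s² (G(s) = (2*s)*s = 2*s²)
F(h) = -h + h*(-15 + 6*h) (F(h) = h*((-3 + h)*5 + h) - h = h*((-15 + 5*h) + h) - h = h*(-15 + 6*h) - h = -h + h*(-15 + 6*h))
1/(73672 - 17*F(G(2))) = 1/(73672 - 34*2*2²*(-8 + 3*(2*2²))) = 1/(73672 - 34*2*4*(-8 + 3*(2*4))) = 1/(73672 - 34*8*(-8 + 3*8)) = 1/(73672 - 34*8*(-8 + 24)) = 1/(73672 - 34*8*16) = 1/(73672 - 17*256) = 1/(73672 - 4352) = 1/69320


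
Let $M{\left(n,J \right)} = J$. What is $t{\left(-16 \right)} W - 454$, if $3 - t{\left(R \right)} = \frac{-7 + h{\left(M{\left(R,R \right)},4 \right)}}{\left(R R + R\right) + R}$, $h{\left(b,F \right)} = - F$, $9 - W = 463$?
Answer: $- \frac{205889}{112} \approx -1838.3$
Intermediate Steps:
$W = -454$ ($W = 9 - 463 = -454$)
$t{\left(R \right)} = 3 + \frac{11}{R^{2} + 2 R}$ ($t{\left(R \right)} = 3 - \frac{-7 - 4}{\left(R R + R\right) + R} = 3 - \frac{-7 - 4}{\left(R^{2} + R\right) + R} = 3 - - \frac{11}{\left(R + R^{2}\right) + R} = 3 - - \frac{11}{R^{2} + 2 R} = 3 + \frac{11}{R^{2} + 2 R}$)
$t{\left(-16 \right)} W - 454 = \frac{11 + 3 \left(-16\right)^{2} + 6 \left(-16\right)}{\left(-16\right) \left(2 - 16\right)} \left(-454\right) - 454 = - \frac{11 + 3 \cdot 256 - 96}{16 \left(-14\right)} \left(-454\right) - 454 = \left(- \frac{1}{16}\right) \left(- \frac{1}{14}\right) \left(11 + 768 - 96\right) \left(-454\right) - 454 = \left(- \frac{1}{16}\right) \left(- \frac{1}{14}\right) 683 \left(-454\right) - 454 = \frac{683}{224} \left(-454\right) - 454 = - \frac{155041}{112} - 454 = - \frac{205889}{112}$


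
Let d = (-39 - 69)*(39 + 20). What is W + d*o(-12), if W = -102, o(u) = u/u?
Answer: -6474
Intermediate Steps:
o(u) = 1
d = -6372 (d = -108*59 = -6372)
W + d*o(-12) = -102 - 6372*1 = -102 - 6372 = -6474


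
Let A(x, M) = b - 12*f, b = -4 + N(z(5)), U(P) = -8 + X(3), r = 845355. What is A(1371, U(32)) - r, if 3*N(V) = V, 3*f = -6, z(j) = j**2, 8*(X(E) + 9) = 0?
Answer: -2535980/3 ≈ -8.4533e+5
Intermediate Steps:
X(E) = -9 (X(E) = -9 + (1/8)*0 = -9 + 0 = -9)
f = -2 (f = (1/3)*(-6) = -2)
N(V) = V/3
U(P) = -17 (U(P) = -8 - 9 = -17)
b = 13/3 (b = -4 + (1/3)*5**2 = -4 + (1/3)*25 = -4 + 25/3 = 13/3 ≈ 4.3333)
A(x, M) = 85/3 (A(x, M) = 13/3 - 12*(-2) = 13/3 + 24 = 85/3)
A(1371, U(32)) - r = 85/3 - 1*845355 = 85/3 - 845355 = -2535980/3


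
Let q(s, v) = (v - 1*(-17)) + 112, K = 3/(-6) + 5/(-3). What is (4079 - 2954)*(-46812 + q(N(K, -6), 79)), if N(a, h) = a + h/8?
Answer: -52429500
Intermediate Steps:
K = -13/6 (K = 3*(-1/6) + 5*(-1/3) = -1/2 - 5/3 = -13/6 ≈ -2.1667)
N(a, h) = a + h/8 (N(a, h) = a + h*(1/8) = a + h/8)
q(s, v) = 129 + v (q(s, v) = (v + 17) + 112 = (17 + v) + 112 = 129 + v)
(4079 - 2954)*(-46812 + q(N(K, -6), 79)) = (4079 - 2954)*(-46812 + (129 + 79)) = 1125*(-46812 + 208) = 1125*(-46604) = -52429500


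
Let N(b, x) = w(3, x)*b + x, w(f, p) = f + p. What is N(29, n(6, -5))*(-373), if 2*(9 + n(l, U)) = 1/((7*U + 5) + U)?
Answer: 478932/7 ≈ 68419.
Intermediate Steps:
n(l, U) = -9 + 1/(2*(5 + 8*U)) (n(l, U) = -9 + 1/(2*((7*U + 5) + U)) = -9 + 1/(2*((5 + 7*U) + U)) = -9 + 1/(2*(5 + 8*U)))
N(b, x) = x + b*(3 + x) (N(b, x) = (3 + x)*b + x = b*(3 + x) + x = x + b*(3 + x))
N(29, n(6, -5))*(-373) = ((-89 - 144*(-5))/(2*(5 + 8*(-5))) + 29*(3 + (-89 - 144*(-5))/(2*(5 + 8*(-5)))))*(-373) = ((-89 + 720)/(2*(5 - 40)) + 29*(3 + (-89 + 720)/(2*(5 - 40))))*(-373) = ((1/2)*631/(-35) + 29*(3 + (1/2)*631/(-35)))*(-373) = ((1/2)*(-1/35)*631 + 29*(3 + (1/2)*(-1/35)*631))*(-373) = (-631/70 + 29*(3 - 631/70))*(-373) = (-631/70 + 29*(-421/70))*(-373) = (-631/70 - 12209/70)*(-373) = -1284/7*(-373) = 478932/7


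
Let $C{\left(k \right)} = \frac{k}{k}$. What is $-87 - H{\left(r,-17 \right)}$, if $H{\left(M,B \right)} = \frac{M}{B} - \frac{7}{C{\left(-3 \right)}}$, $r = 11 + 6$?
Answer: $-79$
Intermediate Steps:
$C{\left(k \right)} = 1$
$r = 17$
$H{\left(M,B \right)} = -7 + \frac{M}{B}$ ($H{\left(M,B \right)} = \frac{M}{B} - \frac{7}{1} = \frac{M}{B} - 7 = -7 + \frac{M}{B}$)
$-87 - H{\left(r,-17 \right)} = -87 - \left(-7 + \frac{17}{-17}\right) = -87 - \left(-7 + 17 \left(- \frac{1}{17}\right)\right) = -87 - \left(-7 - 1\right) = -87 - -8 = -87 + 8 = -79$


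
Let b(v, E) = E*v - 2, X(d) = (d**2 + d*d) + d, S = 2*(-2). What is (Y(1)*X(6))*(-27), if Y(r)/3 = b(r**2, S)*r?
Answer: 37908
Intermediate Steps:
S = -4
X(d) = d + 2*d**2 (X(d) = (d**2 + d**2) + d = 2*d**2 + d = d + 2*d**2)
b(v, E) = -2 + E*v
Y(r) = 3*r*(-2 - 4*r**2) (Y(r) = 3*((-2 - 4*r**2)*r) = 3*(r*(-2 - 4*r**2)) = 3*r*(-2 - 4*r**2))
(Y(1)*X(6))*(-27) = ((-12*1**3 - 6*1)*(6*(1 + 2*6)))*(-27) = ((-12*1 - 6)*(6*(1 + 12)))*(-27) = ((-12 - 6)*(6*13))*(-27) = -18*78*(-27) = -1404*(-27) = 37908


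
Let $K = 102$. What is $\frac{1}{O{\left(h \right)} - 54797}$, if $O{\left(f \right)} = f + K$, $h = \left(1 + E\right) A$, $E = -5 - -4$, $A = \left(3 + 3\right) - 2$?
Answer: $- \frac{1}{54695} \approx -1.8283 \cdot 10^{-5}$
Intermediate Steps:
$A = 4$ ($A = 6 - 2 = 4$)
$E = -1$ ($E = -5 + 4 = -1$)
$h = 0$ ($h = \left(1 - 1\right) 4 = 0 \cdot 4 = 0$)
$O{\left(f \right)} = 102 + f$ ($O{\left(f \right)} = f + 102 = 102 + f$)
$\frac{1}{O{\left(h \right)} - 54797} = \frac{1}{\left(102 + 0\right) - 54797} = \frac{1}{102 - 54797} = \frac{1}{-54695} = - \frac{1}{54695}$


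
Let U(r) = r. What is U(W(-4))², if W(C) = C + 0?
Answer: 16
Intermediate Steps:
W(C) = C
U(W(-4))² = (-4)² = 16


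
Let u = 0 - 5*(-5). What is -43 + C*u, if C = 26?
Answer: 607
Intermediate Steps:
u = 25 (u = 0 + 25 = 25)
-43 + C*u = -43 + 26*25 = -43 + 650 = 607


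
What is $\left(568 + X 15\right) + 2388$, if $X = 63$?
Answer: $3901$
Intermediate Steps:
$\left(568 + X 15\right) + 2388 = \left(568 + 63 \cdot 15\right) + 2388 = \left(568 + 945\right) + 2388 = 1513 + 2388 = 3901$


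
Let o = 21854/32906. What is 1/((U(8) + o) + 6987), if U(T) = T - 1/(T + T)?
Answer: 263248/1841578139 ≈ 0.00014295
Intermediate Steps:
o = 10927/16453 (o = 21854*(1/32906) = 10927/16453 ≈ 0.66413)
U(T) = T - 1/(2*T)
1/((U(8) + o) + 6987) = 1/(((8 - 1/2/8) + 10927/16453) + 6987) = 1/(((8 - 1/2*1/8) + 10927/16453) + 6987) = 1/(((8 - 1/16) + 10927/16453) + 6987) = 1/((127/16 + 10927/16453) + 6987) = 1/(2264363/263248 + 6987) = 1/(1841578139/263248) = 263248/1841578139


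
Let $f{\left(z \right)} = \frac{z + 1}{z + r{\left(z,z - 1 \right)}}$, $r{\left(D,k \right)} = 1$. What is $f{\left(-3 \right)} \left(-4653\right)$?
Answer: $-4653$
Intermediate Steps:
$f{\left(z \right)} = 1$ ($f{\left(z \right)} = \frac{z + 1}{z + 1} = \frac{1 + z}{1 + z} = 1$)
$f{\left(-3 \right)} \left(-4653\right) = 1 \left(-4653\right) = -4653$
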